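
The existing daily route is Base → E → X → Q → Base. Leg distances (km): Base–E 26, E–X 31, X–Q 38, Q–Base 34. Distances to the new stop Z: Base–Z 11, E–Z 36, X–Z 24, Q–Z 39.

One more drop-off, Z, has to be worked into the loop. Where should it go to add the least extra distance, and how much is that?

Insertion cost between consecutive stops i–j is d(i,Z) + d(Z,j) − d(i,j):
  between Base and E: 11 + 36 − 26 = 21
  between E and X: 36 + 24 − 31 = 29
  between X and Q: 24 + 39 − 38 = 25
  between Q and Base: 39 + 11 − 34 = 16
Cheapest insertion is between Q and Base, adding 16.
New total = 129 + 16 = 145.

Adding 16 km by placing Z on the Q–Base leg.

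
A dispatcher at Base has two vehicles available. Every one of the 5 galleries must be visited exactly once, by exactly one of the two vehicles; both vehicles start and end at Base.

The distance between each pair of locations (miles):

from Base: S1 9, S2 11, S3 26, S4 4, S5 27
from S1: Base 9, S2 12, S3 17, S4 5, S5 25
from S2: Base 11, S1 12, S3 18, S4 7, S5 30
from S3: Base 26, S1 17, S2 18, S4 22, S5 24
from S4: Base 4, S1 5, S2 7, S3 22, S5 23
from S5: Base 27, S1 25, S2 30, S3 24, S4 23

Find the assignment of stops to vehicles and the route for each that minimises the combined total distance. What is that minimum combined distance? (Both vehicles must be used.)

Check every non-empty split of the stops between the two vehicles; for each half take its own optimal tour:
  {S1} + {S2, S3, S4, S5}: 18 + 80 = 98
  {S2} + {S1, S3, S4, S5}: 22 + 77 = 99
  {S1, S2} + {S3, S4, S5}: 32 + 77 = 109
  {S3} + {S1, S2, S4, S5}: 52 + 75 = 127
  {S1, S3} + {S2, S4, S5}: 52 + 68 = 120
  {S2, S3} + {S1, S4, S5}: 55 + 61 = 116
  … (15 splits in total)
  {S4} + {S1, S2, S3, S5}: 8 + 87 = 95  ← best
Best: vehicle 1 Base → S4 → Base = 8; vehicle 2 Base → S1 → S5 → S3 → S2 → Base = 87; combined 95.

Minimum combined distance: 95 miles.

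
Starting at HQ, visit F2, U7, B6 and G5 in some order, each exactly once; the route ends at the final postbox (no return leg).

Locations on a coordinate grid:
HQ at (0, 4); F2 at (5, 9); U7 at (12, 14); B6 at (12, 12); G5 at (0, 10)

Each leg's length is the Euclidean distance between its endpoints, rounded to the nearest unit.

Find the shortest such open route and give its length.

There are 4! = 24 possible orderings.
HQ - F2 - U7 - B6 - G5: 7+9+2+12 = 30
HQ - F2 - U7 - G5 - B6: 7+9+13+12 = 41
HQ - F2 - B6 - U7 - G5: 7+8+2+13 = 30
HQ - F2 - B6 - G5 - U7: 7+8+12+13 = 40
HQ - F2 - G5 - U7 - B6: 7+5+13+2 = 27
HQ - F2 - G5 - B6 - U7: 7+5+12+2 = 26
HQ - U7 - F2 - B6 - G5: 16+9+8+12 = 45
HQ - U7 - F2 - G5 - B6: 16+9+5+12 = 42
HQ - U7 - B6 - F2 - G5: 16+2+8+5 = 31
HQ - U7 - B6 - G5 - F2: 16+2+12+5 = 35
HQ - U7 - G5 - F2 - B6: 16+13+5+8 = 42
HQ - U7 - G5 - B6 - F2: 16+13+12+8 = 49
HQ - B6 - F2 - U7 - G5: 14+8+9+13 = 44
HQ - B6 - F2 - G5 - U7: 14+8+5+13 = 40
… (10 more)
HQ - G5 - F2 - B6 - U7: 6+5+8+2 = 21  ← best
The minimum is 21.
One shortest path: HQ → G5 → F2 → B6 → U7.

21 — the minimum one-way total.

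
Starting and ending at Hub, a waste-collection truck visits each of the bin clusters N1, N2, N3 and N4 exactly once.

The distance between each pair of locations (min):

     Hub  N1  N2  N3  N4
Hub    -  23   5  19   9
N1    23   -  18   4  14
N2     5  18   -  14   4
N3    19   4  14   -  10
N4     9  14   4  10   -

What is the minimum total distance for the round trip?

With 4 stops there are 4!/2 = 12 distinct round trips (a route and its reverse cost the same).
Hub → N1 → N2 → N3 → N4 → Hub: 23+18+14+10+9 = 74
Hub → N1 → N2 → N4 → N3 → Hub: 23+18+4+10+19 = 74
Hub → N1 → N3 → N2 → N4 → Hub: 23+4+14+4+9 = 54
Hub → N1 → N3 → N4 → N2 → Hub: 23+4+10+4+5 = 46
Hub → N1 → N4 → N2 → N3 → Hub: 23+14+4+14+19 = 74
Hub → N1 → N4 → N3 → N2 → Hub: 23+14+10+14+5 = 66
Hub → N2 → N1 → N3 → N4 → Hub: 5+18+4+10+9 = 46
Hub → N2 → N1 → N4 → N3 → Hub: 5+18+14+10+19 = 66
Hub → N2 → N3 → N1 → N4 → Hub: 5+14+4+14+9 = 46
Hub → N2 → N4 → N1 → N3 → Hub: 5+4+14+4+19 = 46
Hub → N3 → N1 → N2 → N4 → Hub: 19+4+18+4+9 = 54
Hub → N3 → N2 → N1 → N4 → Hub: 19+14+18+14+9 = 74
The minimum is 46.
One optimal route: Hub → N1 → N3 → N4 → N2 → Hub (or its reverse).

46 min — the shortest possible round trip.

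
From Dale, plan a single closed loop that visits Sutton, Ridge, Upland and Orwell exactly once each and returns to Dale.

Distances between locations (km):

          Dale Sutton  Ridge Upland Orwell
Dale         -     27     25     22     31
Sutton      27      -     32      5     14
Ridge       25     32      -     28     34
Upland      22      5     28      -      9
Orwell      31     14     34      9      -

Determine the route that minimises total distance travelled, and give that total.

Dale→Sutton→Ridge→Upland→Orwell→Dale: 27+32+28+9+31 = 127
Dale→Sutton→Ridge→Orwell→Upland→Dale: 27+32+34+9+22 = 124
Dale→Sutton→Upland→Ridge→Orwell→Dale: 27+5+28+34+31 = 125
Dale→Sutton→Upland→Orwell→Ridge→Dale: 27+5+9+34+25 = 100
Dale→Sutton→Orwell→Ridge→Upland→Dale: 27+14+34+28+22 = 125
Dale→Sutton→Orwell→Upland→Ridge→Dale: 27+14+9+28+25 = 103
Dale→Ridge→Sutton→Upland→Orwell→Dale: 25+32+5+9+31 = 102
Dale→Ridge→Sutton→Orwell→Upland→Dale: 25+32+14+9+22 = 102
Dale→Ridge→Upland→Sutton→Orwell→Dale: 25+28+5+14+31 = 103
Dale→Ridge→Orwell→Sutton→Upland→Dale: 25+34+14+5+22 = 100
Dale→Upland→Sutton→Ridge→Orwell→Dale: 22+5+32+34+31 = 124
Dale→Upland→Ridge→Sutton→Orwell→Dale: 22+28+32+14+31 = 127
The minimum is 100.
One optimal route: Dale → Sutton → Upland → Orwell → Ridge → Dale (or its reverse).

Shortest round trip = 100 km.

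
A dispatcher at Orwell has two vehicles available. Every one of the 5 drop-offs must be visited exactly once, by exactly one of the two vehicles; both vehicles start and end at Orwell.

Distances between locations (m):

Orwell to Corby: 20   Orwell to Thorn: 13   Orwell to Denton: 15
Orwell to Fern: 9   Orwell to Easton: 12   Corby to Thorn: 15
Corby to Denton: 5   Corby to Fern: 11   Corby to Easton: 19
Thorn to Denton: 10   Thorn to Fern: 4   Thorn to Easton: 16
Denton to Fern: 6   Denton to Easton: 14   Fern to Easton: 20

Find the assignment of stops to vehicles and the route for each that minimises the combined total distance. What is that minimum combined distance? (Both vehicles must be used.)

Try each way of splitting the stops between the two vehicles (each non-empty) and, for each split, find the best tour for each vehicle:
  {Corby} + {Thorn, Denton, Fern, Easton}: 40 + 49 = 89
  {Thorn} + {Corby, Denton, Fern, Easton}: 26 + 51 = 77
  {Corby, Thorn} + {Denton, Fern, Easton}: 48 + 41 = 89
  {Denton} + {Corby, Thorn, Fern, Easton}: 30 + 59 = 89
  {Corby, Denton} + {Thorn, Fern, Easton}: 40 + 41 = 81
  {Thorn, Denton} + {Corby, Fern, Easton}: 38 + 51 = 89
  … (15 splits in total)
  {Corby, Thorn, Denton, Fern} + {Easton}: 48 + 24 = 72  ← best
Best: vehicle 1 Orwell → Corby → Denton → Thorn → Fern → Orwell = 48; vehicle 2 Orwell → Easton → Orwell = 24; combined 72.

72 m — the smallest possible combined total.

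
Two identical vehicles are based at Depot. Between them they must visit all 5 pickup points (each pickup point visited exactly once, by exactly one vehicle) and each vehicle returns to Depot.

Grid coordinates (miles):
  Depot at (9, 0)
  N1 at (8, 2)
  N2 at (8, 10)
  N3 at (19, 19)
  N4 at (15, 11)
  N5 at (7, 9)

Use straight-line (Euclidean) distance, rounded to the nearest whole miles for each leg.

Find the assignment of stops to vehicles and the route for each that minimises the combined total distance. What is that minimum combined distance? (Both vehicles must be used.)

Try each way of splitting the stops between the two vehicles (each non-empty) and, for each split, find the best tour for each vehicle:
  {N1} + {N2, N3, N4, N5}: 4 + 46 = 50
  {N2} + {N1, N3, N4, N5}: 20 + 47 = 67
  {N1, N2} + {N3, N4, N5}: 20 + 47 = 67
  {N3} + {N1, N2, N4, N5}: 42 + 30 = 72
  {N1, N3} + {N2, N4, N5}: 43 + 30 = 73
  {N2, N3} + {N1, N4, N5}: 45 + 30 = 75
  … (15 splits in total)
Best: vehicle 1 Depot → N1 → Depot = 4; vehicle 2 Depot → N4 → N3 → N2 → N5 → Depot = 46; combined 50.

Minimum combined distance: 50 miles.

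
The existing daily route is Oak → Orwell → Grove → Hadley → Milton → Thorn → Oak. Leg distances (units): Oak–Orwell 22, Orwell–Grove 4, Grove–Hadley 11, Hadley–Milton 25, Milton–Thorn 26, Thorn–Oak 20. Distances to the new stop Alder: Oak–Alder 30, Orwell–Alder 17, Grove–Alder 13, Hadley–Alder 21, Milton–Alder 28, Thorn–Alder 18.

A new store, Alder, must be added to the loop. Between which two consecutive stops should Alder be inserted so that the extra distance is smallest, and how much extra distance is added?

Adding 20 by placing Alder on the Milton–Thorn leg.

Insertion cost between consecutive stops i–j is d(i,Alder) + d(Alder,j) − d(i,j):
  between Oak and Orwell: 30 + 17 − 22 = 25
  between Orwell and Grove: 17 + 13 − 4 = 26
  between Grove and Hadley: 13 + 21 − 11 = 23
  between Hadley and Milton: 21 + 28 − 25 = 24
  between Milton and Thorn: 28 + 18 − 26 = 20
  between Thorn and Oak: 18 + 30 − 20 = 28
Cheapest insertion is between Milton and Thorn, adding 20.
New total = 108 + 20 = 128.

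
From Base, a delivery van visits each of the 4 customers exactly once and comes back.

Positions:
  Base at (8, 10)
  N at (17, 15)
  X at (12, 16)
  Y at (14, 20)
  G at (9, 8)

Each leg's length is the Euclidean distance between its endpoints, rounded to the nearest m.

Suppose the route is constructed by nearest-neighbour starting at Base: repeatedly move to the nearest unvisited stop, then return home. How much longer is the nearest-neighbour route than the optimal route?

Excess over optimum: 1 m.

Base: G=2, X=7, N=10, Y=12 ⇒ G
G: X=9, N=11, Y=13 ⇒ X
X: Y=4, N=5 ⇒ Y
Y: N=6 ⇒ N
NN route Base → G → X → Y → N → Base costs 31.
Optimal: Base → X → Y → N → G → Base costs 30 (by enumerating all 12 distinct tours).
Excess = 31 − 30 = 1.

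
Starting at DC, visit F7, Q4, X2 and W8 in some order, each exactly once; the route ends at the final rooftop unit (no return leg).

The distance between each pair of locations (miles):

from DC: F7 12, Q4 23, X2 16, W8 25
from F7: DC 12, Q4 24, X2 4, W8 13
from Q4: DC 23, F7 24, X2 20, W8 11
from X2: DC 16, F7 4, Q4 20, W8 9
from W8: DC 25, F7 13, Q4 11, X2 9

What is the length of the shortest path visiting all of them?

Minimum one-way distance = 36 miles.

There are 4! = 24 possible orderings.
DC - F7 - Q4 - X2 - W8: 12+24+20+9 = 65
DC - F7 - Q4 - W8 - X2: 12+24+11+9 = 56
DC - F7 - X2 - Q4 - W8: 12+4+20+11 = 47
DC - F7 - X2 - W8 - Q4: 12+4+9+11 = 36
DC - F7 - W8 - Q4 - X2: 12+13+11+20 = 56
DC - F7 - W8 - X2 - Q4: 12+13+9+20 = 54
DC - Q4 - F7 - X2 - W8: 23+24+4+9 = 60
DC - Q4 - F7 - W8 - X2: 23+24+13+9 = 69
DC - Q4 - X2 - F7 - W8: 23+20+4+13 = 60
DC - Q4 - X2 - W8 - F7: 23+20+9+13 = 65
DC - Q4 - W8 - F7 - X2: 23+11+13+4 = 51
DC - Q4 - W8 - X2 - F7: 23+11+9+4 = 47
DC - X2 - F7 - Q4 - W8: 16+4+24+11 = 55
DC - X2 - F7 - W8 - Q4: 16+4+13+11 = 44
… (10 more)
The minimum is 36.
One shortest path: DC → F7 → X2 → W8 → Q4.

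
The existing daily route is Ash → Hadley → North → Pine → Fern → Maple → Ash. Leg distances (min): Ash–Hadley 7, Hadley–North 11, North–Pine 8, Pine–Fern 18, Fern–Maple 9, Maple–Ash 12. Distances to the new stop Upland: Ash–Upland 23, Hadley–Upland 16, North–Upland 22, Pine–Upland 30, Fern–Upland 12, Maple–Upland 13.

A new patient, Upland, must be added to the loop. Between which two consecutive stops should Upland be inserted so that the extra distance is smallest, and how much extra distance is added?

+16 min — insert Upland between Fern and Maple.

Insertion cost between consecutive stops i–j is d(i,Upland) + d(Upland,j) − d(i,j):
  between Ash and Hadley: 23 + 16 − 7 = 32
  between Hadley and North: 16 + 22 − 11 = 27
  between North and Pine: 22 + 30 − 8 = 44
  between Pine and Fern: 30 + 12 − 18 = 24
  between Fern and Maple: 12 + 13 − 9 = 16
  between Maple and Ash: 13 + 23 − 12 = 24
Cheapest insertion is between Fern and Maple, adding 16.
New total = 65 + 16 = 81.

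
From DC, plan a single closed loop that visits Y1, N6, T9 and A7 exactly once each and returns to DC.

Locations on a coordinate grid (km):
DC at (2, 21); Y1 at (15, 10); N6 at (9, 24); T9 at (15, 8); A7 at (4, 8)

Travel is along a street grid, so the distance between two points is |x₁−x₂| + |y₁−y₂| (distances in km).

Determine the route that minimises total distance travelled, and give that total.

Minimum total distance: 58 km.

DC → Y1 → N6 → T9 → A7 → DC: 24+20+22+11+15 = 92
DC → Y1 → N6 → A7 → T9 → DC: 24+20+21+11+26 = 102
DC → Y1 → T9 → N6 → A7 → DC: 24+2+22+21+15 = 84
DC → Y1 → T9 → A7 → N6 → DC: 24+2+11+21+10 = 68
DC → Y1 → A7 → N6 → T9 → DC: 24+13+21+22+26 = 106
DC → Y1 → A7 → T9 → N6 → DC: 24+13+11+22+10 = 80
DC → N6 → Y1 → T9 → A7 → DC: 10+20+2+11+15 = 58
DC → N6 → Y1 → A7 → T9 → DC: 10+20+13+11+26 = 80
DC → N6 → T9 → Y1 → A7 → DC: 10+22+2+13+15 = 62
DC → N6 → A7 → Y1 → T9 → DC: 10+21+13+2+26 = 72
DC → T9 → Y1 → N6 → A7 → DC: 26+2+20+21+15 = 84
DC → T9 → N6 → Y1 → A7 → DC: 26+22+20+13+15 = 96
The minimum is 58.
One optimal route: DC → N6 → Y1 → T9 → A7 → DC (or its reverse).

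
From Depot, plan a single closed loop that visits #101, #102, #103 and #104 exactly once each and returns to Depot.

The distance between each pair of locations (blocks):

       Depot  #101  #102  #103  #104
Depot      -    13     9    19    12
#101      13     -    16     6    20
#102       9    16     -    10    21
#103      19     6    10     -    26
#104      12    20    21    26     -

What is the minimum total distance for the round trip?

Shortest round trip = 57 blocks.

There are 12 distinct closed tours to check (reversals are equivalent).
Depot→#101→#102→#103→#104→Depot: 13+16+10+26+12 = 77
Depot→#101→#102→#104→#103→Depot: 13+16+21+26+19 = 95
Depot→#101→#103→#102→#104→Depot: 13+6+10+21+12 = 62
Depot→#101→#103→#104→#102→Depot: 13+6+26+21+9 = 75
Depot→#101→#104→#102→#103→Depot: 13+20+21+10+19 = 83
Depot→#101→#104→#103→#102→Depot: 13+20+26+10+9 = 78
Depot→#102→#101→#103→#104→Depot: 9+16+6+26+12 = 69
Depot→#102→#101→#104→#103→Depot: 9+16+20+26+19 = 90
Depot→#102→#103→#101→#104→Depot: 9+10+6+20+12 = 57
Depot→#102→#104→#101→#103→Depot: 9+21+20+6+19 = 75
Depot→#103→#101→#102→#104→Depot: 19+6+16+21+12 = 74
Depot→#103→#102→#101→#104→Depot: 19+10+16+20+12 = 77
The minimum is 57.
One optimal route: Depot → #102 → #103 → #101 → #104 → Depot (or its reverse).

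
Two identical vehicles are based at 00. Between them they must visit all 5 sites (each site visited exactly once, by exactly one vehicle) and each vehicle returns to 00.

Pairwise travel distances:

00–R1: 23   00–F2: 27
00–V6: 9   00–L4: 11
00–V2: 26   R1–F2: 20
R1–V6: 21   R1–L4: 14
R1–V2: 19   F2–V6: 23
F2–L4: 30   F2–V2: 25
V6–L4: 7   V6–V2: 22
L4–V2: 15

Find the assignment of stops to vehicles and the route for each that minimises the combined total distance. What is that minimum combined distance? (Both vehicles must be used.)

110 — the smallest possible combined total.

Check every non-empty split of the stops between the two vehicles; for each half take its own optimal tour:
  {R1} + {F2, V6, L4, V2}: 46 + 83 = 129
  {F2} + {R1, V6, L4, V2}: 54 + 73 = 127
  {R1, F2} + {V6, L4, V2}: 70 + 57 = 127
  {V6} + {R1, F2, L4, V2}: 18 + 92 = 110
  {R1, V6} + {F2, L4, V2}: 53 + 78 = 131
  {F2, V6} + {R1, L4, V2}: 59 + 68 = 127
  … (15 splits in total)
Best: vehicle 1 00 → V6 → 00 = 18; vehicle 2 00 → F2 → R1 → V2 → L4 → 00 = 92; combined 110.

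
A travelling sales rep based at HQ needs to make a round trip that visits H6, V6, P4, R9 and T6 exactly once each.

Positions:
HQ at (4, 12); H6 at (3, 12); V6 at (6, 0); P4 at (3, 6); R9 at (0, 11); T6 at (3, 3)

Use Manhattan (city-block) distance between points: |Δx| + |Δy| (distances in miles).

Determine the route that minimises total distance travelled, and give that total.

Minimum total distance: 36 miles.

There are 60 distinct closed tours to check (reversals are equivalent).
HQ → H6 → V6 → P4 → R9 → T6 → HQ: 1+15+9+8+11+10 = 54
HQ → H6 → V6 → P4 → T6 → R9 → HQ: 1+15+9+3+11+5 = 44
HQ → H6 → V6 → R9 → P4 → T6 → HQ: 1+15+17+8+3+10 = 54
HQ → H6 → V6 → R9 → T6 → P4 → HQ: 1+15+17+11+3+7 = 54
HQ → H6 → V6 → T6 → P4 → R9 → HQ: 1+15+6+3+8+5 = 38
HQ → H6 → V6 → T6 → R9 → P4 → HQ: 1+15+6+11+8+7 = 48
HQ → H6 → P4 → V6 → R9 → T6 → HQ: 1+6+9+17+11+10 = 54
HQ → H6 → P4 → V6 → T6 → R9 → HQ: 1+6+9+6+11+5 = 38
HQ → H6 → P4 → R9 → V6 → T6 → HQ: 1+6+8+17+6+10 = 48
HQ → H6 → P4 → R9 → T6 → V6 → HQ: 1+6+8+11+6+14 = 46
HQ → H6 → P4 → T6 → V6 → R9 → HQ: 1+6+3+6+17+5 = 38
HQ → H6 → P4 → T6 → R9 → V6 → HQ: 1+6+3+11+17+14 = 52
HQ → H6 → R9 → V6 → P4 → T6 → HQ: 1+4+17+9+3+10 = 44
HQ → H6 → R9 → V6 → T6 → P4 → HQ: 1+4+17+6+3+7 = 38
… (46 more)
HQ → H6 → R9 → P4 → T6 → V6 → HQ: 1+4+8+3+6+14 = 36  ← best
The minimum is 36.
One optimal route: HQ → H6 → R9 → P4 → T6 → V6 → HQ (or its reverse).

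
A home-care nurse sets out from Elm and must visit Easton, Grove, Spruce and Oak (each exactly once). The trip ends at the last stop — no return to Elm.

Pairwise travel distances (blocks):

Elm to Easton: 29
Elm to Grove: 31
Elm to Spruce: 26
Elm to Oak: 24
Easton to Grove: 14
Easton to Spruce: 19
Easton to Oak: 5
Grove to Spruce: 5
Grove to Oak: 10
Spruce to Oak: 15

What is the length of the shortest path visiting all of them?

There are 4! = 24 possible orderings.
Elm → Easton → Grove → Spruce → Oak: 29+14+5+15 = 63
Elm → Easton → Grove → Oak → Spruce: 29+14+10+15 = 68
Elm → Easton → Spruce → Grove → Oak: 29+19+5+10 = 63
Elm → Easton → Spruce → Oak → Grove: 29+19+15+10 = 73
Elm → Easton → Oak → Grove → Spruce: 29+5+10+5 = 49
Elm → Easton → Oak → Spruce → Grove: 29+5+15+5 = 54
Elm → Grove → Easton → Spruce → Oak: 31+14+19+15 = 79
Elm → Grove → Easton → Oak → Spruce: 31+14+5+15 = 65
Elm → Grove → Spruce → Easton → Oak: 31+5+19+5 = 60
Elm → Grove → Spruce → Oak → Easton: 31+5+15+5 = 56
Elm → Grove → Oak → Easton → Spruce: 31+10+5+19 = 65
Elm → Grove → Oak → Spruce → Easton: 31+10+15+19 = 75
Elm → Spruce → Easton → Grove → Oak: 26+19+14+10 = 69
Elm → Spruce → Easton → Oak → Grove: 26+19+5+10 = 60
… (10 more)
Elm → Spruce → Grove → Oak → Easton: 26+5+10+5 = 46  ← best
The minimum is 46.
One shortest path: Elm → Spruce → Grove → Oak → Easton.

46 blocks — the minimum one-way total.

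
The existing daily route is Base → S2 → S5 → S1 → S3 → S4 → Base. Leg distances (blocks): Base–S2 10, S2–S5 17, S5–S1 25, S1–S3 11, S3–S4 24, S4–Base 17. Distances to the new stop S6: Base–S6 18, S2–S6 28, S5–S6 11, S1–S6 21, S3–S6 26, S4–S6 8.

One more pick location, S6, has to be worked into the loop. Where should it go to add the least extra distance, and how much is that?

Insertion cost between consecutive stops i–j is d(i,S6) + d(S6,j) − d(i,j):
  between Base and S2: 18 + 28 − 10 = 36
  between S2 and S5: 28 + 11 − 17 = 22
  between S5 and S1: 11 + 21 − 25 = 7
  between S1 and S3: 21 + 26 − 11 = 36
  between S3 and S4: 26 + 8 − 24 = 10
  between S4 and Base: 8 + 18 − 17 = 9
Cheapest insertion is between S5 and S1, adding 7.
New total = 104 + 7 = 111.

+7 blocks — insert S6 between S5 and S1.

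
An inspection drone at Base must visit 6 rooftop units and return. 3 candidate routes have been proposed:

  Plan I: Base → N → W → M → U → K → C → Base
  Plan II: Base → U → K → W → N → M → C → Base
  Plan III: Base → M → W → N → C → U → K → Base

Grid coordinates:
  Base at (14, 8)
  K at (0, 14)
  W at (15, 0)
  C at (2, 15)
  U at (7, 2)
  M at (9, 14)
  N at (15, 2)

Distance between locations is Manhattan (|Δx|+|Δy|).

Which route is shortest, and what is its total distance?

84 — Plan I is the shortest.

Plan I: 7 + 2 + 20 + 14 + 19 + 3 + 19 = 84
Plan II: 13 + 19 + 29 + 2 + 18 + 8 + 19 = 108
Plan III: 11 + 20 + 2 + 26 + 18 + 19 + 20 = 116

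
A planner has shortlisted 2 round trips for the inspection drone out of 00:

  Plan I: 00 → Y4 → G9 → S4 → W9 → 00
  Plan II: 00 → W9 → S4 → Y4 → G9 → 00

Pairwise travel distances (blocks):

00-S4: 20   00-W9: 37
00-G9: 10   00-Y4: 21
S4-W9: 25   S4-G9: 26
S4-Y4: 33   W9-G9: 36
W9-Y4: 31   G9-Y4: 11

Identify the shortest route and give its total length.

116 blocks — Plan II is the shortest.

Plan I: 21 + 11 + 26 + 25 + 37 = 120
Plan II: 37 + 25 + 33 + 11 + 10 = 116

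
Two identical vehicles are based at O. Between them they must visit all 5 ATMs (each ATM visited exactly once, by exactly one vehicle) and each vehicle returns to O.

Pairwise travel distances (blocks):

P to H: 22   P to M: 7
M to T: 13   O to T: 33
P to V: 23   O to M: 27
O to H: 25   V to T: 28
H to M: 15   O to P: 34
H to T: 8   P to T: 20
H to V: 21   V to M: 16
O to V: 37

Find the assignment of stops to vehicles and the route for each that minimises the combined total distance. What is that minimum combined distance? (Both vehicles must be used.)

160 blocks — the smallest possible combined total.

Try each way of splitting the stops between the two vehicles (each non-empty) and, for each split, find the best tour for each vehicle:
  {P} + {H, V, M, T}: 68 + 99 = 167
  {H} + {P, V, M, T}: 50 + 113 = 163
  {P, H} + {V, M, T}: 81 + 99 = 180
  {V} + {P, H, M, T}: 74 + 87 = 161
  {P, V} + {H, M, T}: 94 + 73 = 167
  {H, V} + {P, M, T}: 83 + 87 = 170
  … (15 splits in total)
  {P, V, M} + {H, T}: 94 + 66 = 160  ← best
Best: vehicle 1 O → P → M → V → O = 94; vehicle 2 O → H → T → O = 66; combined 160.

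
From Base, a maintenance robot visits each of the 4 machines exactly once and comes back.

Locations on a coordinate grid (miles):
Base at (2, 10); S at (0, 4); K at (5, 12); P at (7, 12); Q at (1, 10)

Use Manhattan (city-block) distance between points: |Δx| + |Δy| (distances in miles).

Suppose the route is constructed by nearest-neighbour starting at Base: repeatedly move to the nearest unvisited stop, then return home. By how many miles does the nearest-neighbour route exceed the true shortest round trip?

From Base: Q=1, K=5, P=7, S=8 → choose Q (1).
From Q: K=6, S=7, P=8 → choose K (6).
From K: P=2, S=13 → choose P (2).
From P: S=15 → choose S (15).
NN route Base → Q → K → P → S → Base costs 32.
Optimal: Base → S → Q → K → P → Base costs 30 (by enumerating all 12 distinct tours).
Excess = 32 − 30 = 2.

2 miles longer than the optimal tour.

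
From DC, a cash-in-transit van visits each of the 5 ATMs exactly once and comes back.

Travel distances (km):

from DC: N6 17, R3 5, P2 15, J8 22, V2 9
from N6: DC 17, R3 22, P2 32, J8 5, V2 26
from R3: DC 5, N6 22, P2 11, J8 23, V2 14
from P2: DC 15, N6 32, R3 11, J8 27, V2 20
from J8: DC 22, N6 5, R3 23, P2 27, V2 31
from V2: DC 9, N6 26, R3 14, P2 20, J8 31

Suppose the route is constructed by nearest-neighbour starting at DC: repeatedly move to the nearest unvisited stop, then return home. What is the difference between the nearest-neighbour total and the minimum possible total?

DC: R3=5, V2=9, P2=15, N6=17, J8=22 ⇒ R3
R3: P2=11, V2=14, N6=22, J8=23 ⇒ P2
P2: V2=20, J8=27, N6=32 ⇒ V2
V2: N6=26, J8=31 ⇒ N6
N6: J8=5 ⇒ J8
NN route DC → R3 → P2 → V2 → N6 → J8 → DC costs 89.
Optimal: DC → N6 → J8 → P2 → R3 → V2 → DC costs 83 (by enumerating all 60 distinct tours).
Excess = 89 − 83 = 6.

The nearest-neighbour route is 6 km longer than optimal.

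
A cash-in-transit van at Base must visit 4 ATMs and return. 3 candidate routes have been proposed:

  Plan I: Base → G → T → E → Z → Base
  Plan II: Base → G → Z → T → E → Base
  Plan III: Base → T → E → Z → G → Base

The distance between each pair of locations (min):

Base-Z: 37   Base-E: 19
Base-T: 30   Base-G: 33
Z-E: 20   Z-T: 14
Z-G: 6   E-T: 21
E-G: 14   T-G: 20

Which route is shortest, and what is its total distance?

93 min — Plan II is the shortest.

Plan I: 33 + 20 + 21 + 20 + 37 = 131
Plan II: 33 + 6 + 14 + 21 + 19 = 93
Plan III: 30 + 21 + 20 + 6 + 33 = 110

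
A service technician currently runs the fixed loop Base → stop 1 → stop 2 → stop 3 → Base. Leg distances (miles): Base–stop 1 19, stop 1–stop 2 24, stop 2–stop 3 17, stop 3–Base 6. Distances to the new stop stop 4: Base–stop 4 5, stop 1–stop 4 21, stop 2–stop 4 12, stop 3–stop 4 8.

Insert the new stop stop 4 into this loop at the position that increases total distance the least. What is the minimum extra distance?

Minimum extra distance: 3 miles, inserting stop 4 between stop 2 and stop 3.

Insertion cost between consecutive stops i–j is d(i,stop 4) + d(stop 4,j) − d(i,j):
  between Base and stop 1: 5 + 21 − 19 = 7
  between stop 1 and stop 2: 21 + 12 − 24 = 9
  between stop 2 and stop 3: 12 + 8 − 17 = 3
  between stop 3 and Base: 8 + 5 − 6 = 7
Cheapest insertion is between stop 2 and stop 3, adding 3.
New total = 66 + 3 = 69.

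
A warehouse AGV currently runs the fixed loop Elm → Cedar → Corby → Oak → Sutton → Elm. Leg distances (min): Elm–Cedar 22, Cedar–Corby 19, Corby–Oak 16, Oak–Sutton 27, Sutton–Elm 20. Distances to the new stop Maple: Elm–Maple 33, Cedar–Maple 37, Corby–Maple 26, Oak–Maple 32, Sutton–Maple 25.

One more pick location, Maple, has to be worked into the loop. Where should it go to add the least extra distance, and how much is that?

+30 min — insert Maple between Oak and Sutton.

Insertion cost between consecutive stops i–j is d(i,Maple) + d(Maple,j) − d(i,j):
  between Elm and Cedar: 33 + 37 − 22 = 48
  between Cedar and Corby: 37 + 26 − 19 = 44
  between Corby and Oak: 26 + 32 − 16 = 42
  between Oak and Sutton: 32 + 25 − 27 = 30
  between Sutton and Elm: 25 + 33 − 20 = 38
Cheapest insertion is between Oak and Sutton, adding 30.
New total = 104 + 30 = 134.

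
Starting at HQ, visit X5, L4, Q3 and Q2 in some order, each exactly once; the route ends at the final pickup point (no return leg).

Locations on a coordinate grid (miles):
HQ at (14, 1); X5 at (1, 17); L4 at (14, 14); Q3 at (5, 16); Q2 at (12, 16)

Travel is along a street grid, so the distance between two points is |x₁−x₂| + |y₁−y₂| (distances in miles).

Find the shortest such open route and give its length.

There are 4! = 24 possible orderings.
HQ→X5→L4→Q3→Q2: 29+16+11+7 = 63
HQ→X5→L4→Q2→Q3: 29+16+4+7 = 56
HQ→X5→Q3→L4→Q2: 29+5+11+4 = 49
HQ→X5→Q3→Q2→L4: 29+5+7+4 = 45
HQ→X5→Q2→L4→Q3: 29+12+4+11 = 56
HQ→X5→Q2→Q3→L4: 29+12+7+11 = 59
HQ→L4→X5→Q3→Q2: 13+16+5+7 = 41
HQ→L4→X5→Q2→Q3: 13+16+12+7 = 48
HQ→L4→Q3→X5→Q2: 13+11+5+12 = 41
HQ→L4→Q3→Q2→X5: 13+11+7+12 = 43
HQ→L4→Q2→X5→Q3: 13+4+12+5 = 34
HQ→L4→Q2→Q3→X5: 13+4+7+5 = 29
HQ→Q3→X5→L4→Q2: 24+5+16+4 = 49
HQ→Q3→X5→Q2→L4: 24+5+12+4 = 45
… (10 more)
The minimum is 29.
One shortest path: HQ → L4 → Q2 → Q3 → X5.

Minimum one-way distance = 29 miles.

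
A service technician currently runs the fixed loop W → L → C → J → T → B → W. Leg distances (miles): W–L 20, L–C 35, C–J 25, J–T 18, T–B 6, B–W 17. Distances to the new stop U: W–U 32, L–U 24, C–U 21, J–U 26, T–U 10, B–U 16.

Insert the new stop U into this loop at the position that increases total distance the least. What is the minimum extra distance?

Insertion cost between consecutive stops i–j is d(i,U) + d(U,j) − d(i,j):
  between W and L: 32 + 24 − 20 = 36
  between L and C: 24 + 21 − 35 = 10
  between C and J: 21 + 26 − 25 = 22
  between J and T: 26 + 10 − 18 = 18
  between T and B: 10 + 16 − 6 = 20
  between B and W: 16 + 32 − 17 = 31
Cheapest insertion is between L and C, adding 10.
New total = 121 + 10 = 131.

Adding 10 miles by placing U on the L–C leg.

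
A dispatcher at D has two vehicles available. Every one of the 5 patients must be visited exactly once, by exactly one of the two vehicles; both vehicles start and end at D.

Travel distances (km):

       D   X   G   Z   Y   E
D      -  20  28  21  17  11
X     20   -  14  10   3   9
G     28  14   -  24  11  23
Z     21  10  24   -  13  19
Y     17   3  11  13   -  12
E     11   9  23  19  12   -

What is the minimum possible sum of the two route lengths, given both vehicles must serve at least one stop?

95 km — the smallest possible combined total.

There are 2^4 − 1 = 15 ways to divide the 5 stops into two non-empty groups. For each, the best each vehicle can do is its own shortest tour through its group:
  {X} + {G, Z, Y, E}: 40 + 79 = 119
  {G} + {X, Z, Y, E}: 56 + 57 = 113
  {X, G} + {Z, Y, E}: 62 + 57 = 119
  {Z} + {X, G, Y, E}: 42 + 62 = 104
  {X, Z} + {G, Y, E}: 51 + 62 = 113
  {G, Z} + {X, Y, E}: 73 + 40 = 113
  … (15 splits in total)
  {X, G, Z, Y} + {E}: 73 + 22 = 95  ← best
Best: vehicle 1 D → G → Y → X → Z → D = 73; vehicle 2 D → E → D = 22; combined 95.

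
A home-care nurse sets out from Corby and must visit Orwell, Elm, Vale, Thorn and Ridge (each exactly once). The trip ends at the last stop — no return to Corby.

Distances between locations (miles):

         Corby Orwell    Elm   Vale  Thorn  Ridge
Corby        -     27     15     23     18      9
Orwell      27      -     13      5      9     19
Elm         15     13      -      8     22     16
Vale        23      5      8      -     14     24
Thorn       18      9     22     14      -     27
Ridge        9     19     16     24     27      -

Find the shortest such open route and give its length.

There are 5! = 120 possible orderings.
Corby - Orwell - Elm - Vale - Thorn - Ridge: 27+13+8+14+27 = 89
Corby - Orwell - Elm - Vale - Ridge - Thorn: 27+13+8+24+27 = 99
Corby - Orwell - Elm - Thorn - Vale - Ridge: 27+13+22+14+24 = 100
Corby - Orwell - Elm - Thorn - Ridge - Vale: 27+13+22+27+24 = 113
Corby - Orwell - Elm - Ridge - Vale - Thorn: 27+13+16+24+14 = 94
Corby - Orwell - Elm - Ridge - Thorn - Vale: 27+13+16+27+14 = 97
Corby - Orwell - Vale - Elm - Thorn - Ridge: 27+5+8+22+27 = 89
Corby - Orwell - Vale - Elm - Ridge - Thorn: 27+5+8+16+27 = 83
Corby - Orwell - Vale - Thorn - Elm - Ridge: 27+5+14+22+16 = 84
Corby - Orwell - Vale - Thorn - Ridge - Elm: 27+5+14+27+16 = 89
Corby - Orwell - Vale - Ridge - Elm - Thorn: 27+5+24+16+22 = 94
Corby - Orwell - Vale - Ridge - Thorn - Elm: 27+5+24+27+22 = 105
Corby - Orwell - Thorn - Elm - Vale - Ridge: 27+9+22+8+24 = 90
Corby - Orwell - Thorn - Elm - Ridge - Vale: 27+9+22+16+24 = 98
… (106 more)
Corby - Ridge - Elm - Vale - Orwell - Thorn: 9+16+8+5+9 = 47  ← best
The minimum is 47.
One shortest path: Corby → Ridge → Elm → Vale → Orwell → Thorn.

47 miles — the minimum one-way total.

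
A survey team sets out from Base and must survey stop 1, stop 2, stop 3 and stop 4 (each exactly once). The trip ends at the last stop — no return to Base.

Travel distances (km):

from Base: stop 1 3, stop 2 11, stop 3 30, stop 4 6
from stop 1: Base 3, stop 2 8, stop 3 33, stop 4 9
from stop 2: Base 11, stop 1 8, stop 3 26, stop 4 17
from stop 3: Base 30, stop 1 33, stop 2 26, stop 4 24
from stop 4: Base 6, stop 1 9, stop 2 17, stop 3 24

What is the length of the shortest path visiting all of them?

There are 4! = 24 possible orderings.
Base - stop 1 - stop 2 - stop 3 - stop 4: 3+8+26+24 = 61
Base - stop 1 - stop 2 - stop 4 - stop 3: 3+8+17+24 = 52
Base - stop 1 - stop 3 - stop 2 - stop 4: 3+33+26+17 = 79
Base - stop 1 - stop 3 - stop 4 - stop 2: 3+33+24+17 = 77
Base - stop 1 - stop 4 - stop 2 - stop 3: 3+9+17+26 = 55
Base - stop 1 - stop 4 - stop 3 - stop 2: 3+9+24+26 = 62
Base - stop 2 - stop 1 - stop 3 - stop 4: 11+8+33+24 = 76
Base - stop 2 - stop 1 - stop 4 - stop 3: 11+8+9+24 = 52
Base - stop 2 - stop 3 - stop 1 - stop 4: 11+26+33+9 = 79
Base - stop 2 - stop 3 - stop 4 - stop 1: 11+26+24+9 = 70
Base - stop 2 - stop 4 - stop 1 - stop 3: 11+17+9+33 = 70
Base - stop 2 - stop 4 - stop 3 - stop 1: 11+17+24+33 = 85
Base - stop 3 - stop 1 - stop 2 - stop 4: 30+33+8+17 = 88
Base - stop 3 - stop 1 - stop 4 - stop 2: 30+33+9+17 = 89
… (10 more)
Base - stop 4 - stop 1 - stop 2 - stop 3: 6+9+8+26 = 49  ← best
The minimum is 49.
One shortest path: Base → stop 4 → stop 1 → stop 2 → stop 3.

49 km — the minimum one-way total.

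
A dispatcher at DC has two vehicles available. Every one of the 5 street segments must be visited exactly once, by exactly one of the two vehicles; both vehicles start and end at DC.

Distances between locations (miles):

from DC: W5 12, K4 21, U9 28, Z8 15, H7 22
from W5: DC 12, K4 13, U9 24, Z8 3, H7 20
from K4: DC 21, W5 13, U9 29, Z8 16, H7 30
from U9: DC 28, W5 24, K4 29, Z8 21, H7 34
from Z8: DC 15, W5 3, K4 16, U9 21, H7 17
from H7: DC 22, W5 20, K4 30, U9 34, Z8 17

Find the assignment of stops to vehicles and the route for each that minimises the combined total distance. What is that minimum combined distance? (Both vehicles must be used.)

Minimum combined distance: 130 miles.

Try each way of splitting the stops between the two vehicles (each non-empty) and, for each split, find the best tour for each vehicle:
  {W5} + {K4, U9, Z8, H7}: 24 + 110 = 134
  {K4} + {W5, U9, Z8, H7}: 42 + 92 = 134
  {W5, K4} + {U9, Z8, H7}: 46 + 88 = 134
  {U9} + {W5, K4, Z8, H7}: 56 + 76 = 132
  {W5, U9} + {K4, Z8, H7}: 64 + 76 = 140
  {K4, U9} + {W5, Z8, H7}: 78 + 54 = 132
  … (15 splits in total)
  {W5, K4, U9, Z8} + {H7}: 86 + 44 = 130  ← best
Best: vehicle 1 DC → W5 → Z8 → U9 → K4 → DC = 86; vehicle 2 DC → H7 → DC = 44; combined 130.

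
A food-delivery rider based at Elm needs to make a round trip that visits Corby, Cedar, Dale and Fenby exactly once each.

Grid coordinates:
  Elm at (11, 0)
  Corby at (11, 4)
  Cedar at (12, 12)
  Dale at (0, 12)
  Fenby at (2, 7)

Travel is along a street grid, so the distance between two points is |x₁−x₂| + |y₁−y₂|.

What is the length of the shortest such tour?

There are 12 distinct closed tours to check (reversals are equivalent).
Elm → Corby → Cedar → Dale → Fenby → Elm: 4+9+12+7+16 = 48
Elm → Corby → Cedar → Fenby → Dale → Elm: 4+9+15+7+23 = 58
Elm → Corby → Dale → Cedar → Fenby → Elm: 4+19+12+15+16 = 66
Elm → Corby → Dale → Fenby → Cedar → Elm: 4+19+7+15+13 = 58
Elm → Corby → Fenby → Cedar → Dale → Elm: 4+12+15+12+23 = 66
Elm → Corby → Fenby → Dale → Cedar → Elm: 4+12+7+12+13 = 48
Elm → Cedar → Corby → Dale → Fenby → Elm: 13+9+19+7+16 = 64
Elm → Cedar → Corby → Fenby → Dale → Elm: 13+9+12+7+23 = 64
Elm → Cedar → Dale → Corby → Fenby → Elm: 13+12+19+12+16 = 72
Elm → Cedar → Fenby → Corby → Dale → Elm: 13+15+12+19+23 = 82
Elm → Dale → Corby → Cedar → Fenby → Elm: 23+19+9+15+16 = 82
Elm → Dale → Cedar → Corby → Fenby → Elm: 23+12+9+12+16 = 72
The minimum is 48.
One optimal route: Elm → Corby → Cedar → Dale → Fenby → Elm (or its reverse).

Shortest round trip = 48.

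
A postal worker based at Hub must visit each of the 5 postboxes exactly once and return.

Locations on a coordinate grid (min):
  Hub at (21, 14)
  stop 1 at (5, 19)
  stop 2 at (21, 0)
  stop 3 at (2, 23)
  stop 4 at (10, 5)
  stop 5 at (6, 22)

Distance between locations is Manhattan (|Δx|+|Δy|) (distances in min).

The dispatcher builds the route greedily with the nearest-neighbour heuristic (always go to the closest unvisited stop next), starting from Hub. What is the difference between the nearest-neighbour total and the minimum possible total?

The nearest-neighbour route is 2 min longer than optimal.

From Hub: stop 2=14, stop 4=20, stop 1=21, stop 5=23, stop 3=28 → choose stop 2 (14).
From stop 2: stop 4=16, stop 1=35, stop 5=37, stop 3=42 → choose stop 4 (16).
From stop 4: stop 1=19, stop 5=21, stop 3=26 → choose stop 1 (19).
From stop 1: stop 5=4, stop 3=7 → choose stop 5 (4).
From stop 5: stop 3=5 → choose stop 3 (5).
NN route Hub → stop 2 → stop 4 → stop 1 → stop 5 → stop 3 → Hub costs 86.
Optimal: Hub → stop 1 → stop 3 → stop 5 → stop 4 → stop 2 → Hub costs 84 (by enumerating all 60 distinct tours).
Excess = 86 − 84 = 2.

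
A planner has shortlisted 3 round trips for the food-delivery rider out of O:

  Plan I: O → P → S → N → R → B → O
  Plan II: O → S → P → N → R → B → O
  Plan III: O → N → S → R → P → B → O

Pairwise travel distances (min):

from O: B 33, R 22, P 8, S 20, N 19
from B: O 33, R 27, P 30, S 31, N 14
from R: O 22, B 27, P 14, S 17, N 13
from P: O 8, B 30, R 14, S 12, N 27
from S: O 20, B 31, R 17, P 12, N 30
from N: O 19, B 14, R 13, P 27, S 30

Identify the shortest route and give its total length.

Plan I: 8 + 12 + 30 + 13 + 27 + 33 = 123
Plan II: 20 + 12 + 27 + 13 + 27 + 33 = 132
Plan III: 19 + 30 + 17 + 14 + 30 + 33 = 143

Shortest is Plan I, total 123 min.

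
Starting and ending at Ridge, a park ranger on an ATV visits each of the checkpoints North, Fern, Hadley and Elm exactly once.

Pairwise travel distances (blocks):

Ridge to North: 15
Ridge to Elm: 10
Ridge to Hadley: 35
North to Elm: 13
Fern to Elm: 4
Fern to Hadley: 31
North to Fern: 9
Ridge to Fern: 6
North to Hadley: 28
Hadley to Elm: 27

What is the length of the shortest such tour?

With 4 stops there are 4!/2 = 12 distinct round trips (a route and its reverse cost the same).
Ridge - North - Fern - Hadley - Elm - Ridge: 15+9+31+27+10 = 92
Ridge - North - Fern - Elm - Hadley - Ridge: 15+9+4+27+35 = 90
Ridge - North - Hadley - Fern - Elm - Ridge: 15+28+31+4+10 = 88
Ridge - North - Hadley - Elm - Fern - Ridge: 15+28+27+4+6 = 80
Ridge - North - Elm - Fern - Hadley - Ridge: 15+13+4+31+35 = 98
Ridge - North - Elm - Hadley - Fern - Ridge: 15+13+27+31+6 = 92
Ridge - Fern - North - Hadley - Elm - Ridge: 6+9+28+27+10 = 80
Ridge - Fern - North - Elm - Hadley - Ridge: 6+9+13+27+35 = 90
Ridge - Fern - Hadley - North - Elm - Ridge: 6+31+28+13+10 = 88
Ridge - Fern - Elm - North - Hadley - Ridge: 6+4+13+28+35 = 86
Ridge - Hadley - North - Fern - Elm - Ridge: 35+28+9+4+10 = 86
Ridge - Hadley - Fern - North - Elm - Ridge: 35+31+9+13+10 = 98
The minimum is 80.
One optimal route: Ridge → North → Hadley → Elm → Fern → Ridge (or its reverse).

80 blocks — the shortest possible round trip.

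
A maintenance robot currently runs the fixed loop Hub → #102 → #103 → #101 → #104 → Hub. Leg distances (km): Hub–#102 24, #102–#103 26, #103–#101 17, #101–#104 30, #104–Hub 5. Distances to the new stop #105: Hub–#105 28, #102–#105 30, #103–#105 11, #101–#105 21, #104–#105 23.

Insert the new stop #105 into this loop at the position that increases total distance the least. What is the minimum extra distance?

Insertion cost between consecutive stops i–j is d(i,#105) + d(#105,j) − d(i,j):
  between Hub and #102: 28 + 30 − 24 = 34
  between #102 and #103: 30 + 11 − 26 = 15
  between #103 and #101: 11 + 21 − 17 = 15
  between #101 and #104: 21 + 23 − 30 = 14
  between #104 and Hub: 23 + 28 − 5 = 46
Cheapest insertion is between #101 and #104, adding 14.
New total = 102 + 14 = 116.

Minimum extra distance: 14 km, inserting #105 between #101 and #104.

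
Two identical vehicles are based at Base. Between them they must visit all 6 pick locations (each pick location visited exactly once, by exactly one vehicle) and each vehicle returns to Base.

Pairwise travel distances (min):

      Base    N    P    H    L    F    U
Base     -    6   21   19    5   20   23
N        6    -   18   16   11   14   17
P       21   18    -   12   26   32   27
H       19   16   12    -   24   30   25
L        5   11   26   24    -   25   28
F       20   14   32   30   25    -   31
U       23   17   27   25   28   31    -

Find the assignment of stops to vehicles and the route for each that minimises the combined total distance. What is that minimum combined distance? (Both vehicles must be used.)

Minimum combined distance: 119 min.

There are 2^5 − 1 = 31 ways to divide the 6 stops into two non-empty groups. For each, the best each vehicle can do is its own shortest tour through its group:
  {N} + {P, H, L, F, U}: 12 + 119 = 131
  {P} + {N, H, L, F, U}: 42 + 105 = 147
  {N, P} + {H, L, F, U}: 45 + 105 = 150
  {H} + {N, P, L, F, U}: 38 + 109 = 147
  {N, H} + {P, L, F, U}: 41 + 109 = 150
  {P, H} + {N, L, F, U}: 52 + 84 = 136
  … (31 splits in total)
  {L} + {N, P, H, F, U}: 10 + 109 = 119  ← best
Best: vehicle 1 Base → L → Base = 10; vehicle 2 Base → N → F → U → P → H → Base = 109; combined 119.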